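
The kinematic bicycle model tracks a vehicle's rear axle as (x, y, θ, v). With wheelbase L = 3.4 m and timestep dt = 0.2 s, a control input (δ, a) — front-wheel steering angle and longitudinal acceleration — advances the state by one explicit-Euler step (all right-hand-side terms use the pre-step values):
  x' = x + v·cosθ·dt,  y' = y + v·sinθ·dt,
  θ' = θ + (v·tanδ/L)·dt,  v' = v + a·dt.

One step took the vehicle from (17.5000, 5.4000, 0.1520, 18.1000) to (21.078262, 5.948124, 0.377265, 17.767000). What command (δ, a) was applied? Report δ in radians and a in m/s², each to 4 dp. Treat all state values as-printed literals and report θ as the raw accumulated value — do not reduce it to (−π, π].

a = (v'−v)/dt = (-0.333000)/0.2 = -1.6650
Δθ = θ'−θ = 0.225265;  (v·dt/L) = 18.1000·0.2/3.4 = 1.064706
tan δ = Δθ·L/(v·dt) = 0.211575  →  δ = 0.2085

δ = 0.2085, a = -1.6650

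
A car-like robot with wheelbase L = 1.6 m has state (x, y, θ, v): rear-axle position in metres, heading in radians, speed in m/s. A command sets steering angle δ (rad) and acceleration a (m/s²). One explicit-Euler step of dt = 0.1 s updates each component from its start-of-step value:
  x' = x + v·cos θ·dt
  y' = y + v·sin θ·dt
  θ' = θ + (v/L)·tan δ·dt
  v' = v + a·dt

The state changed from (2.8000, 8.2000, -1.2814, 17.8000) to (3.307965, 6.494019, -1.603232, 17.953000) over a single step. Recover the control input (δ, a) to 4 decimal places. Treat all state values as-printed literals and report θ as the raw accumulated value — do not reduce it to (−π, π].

a = (v'−v)/dt = (0.153000)/0.1 = 1.5300
Δθ = θ'−θ = -0.321832;  (v·dt/L) = 17.8000·0.1/1.6 = 1.112500
tan δ = Δθ·L/(v·dt) = -0.289287  →  δ = -0.2816

δ = -0.2816, a = 1.5300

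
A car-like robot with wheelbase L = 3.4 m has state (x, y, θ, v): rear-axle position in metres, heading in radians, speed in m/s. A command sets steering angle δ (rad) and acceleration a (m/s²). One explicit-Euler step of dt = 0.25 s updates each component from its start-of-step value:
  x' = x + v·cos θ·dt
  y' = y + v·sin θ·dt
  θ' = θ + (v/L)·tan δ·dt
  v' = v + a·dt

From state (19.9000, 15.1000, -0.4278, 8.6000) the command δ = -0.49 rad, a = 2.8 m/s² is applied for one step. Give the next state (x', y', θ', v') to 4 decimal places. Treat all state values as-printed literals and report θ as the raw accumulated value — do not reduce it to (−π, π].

(21.8562, 14.2080, -0.7651, 9.3000)

x' = 19.9000 + 8.6000·cos(-0.4278)·0.25 = 21.8562
y' = 15.1000 + 8.6000·sin(-0.4278)·0.25 = 14.2080
θ' = -0.4278 + (8.6000/3.4)·tan(-0.49)·0.25 = -0.7651
v' = 8.6000 + 2.8000·0.25 = 9.3000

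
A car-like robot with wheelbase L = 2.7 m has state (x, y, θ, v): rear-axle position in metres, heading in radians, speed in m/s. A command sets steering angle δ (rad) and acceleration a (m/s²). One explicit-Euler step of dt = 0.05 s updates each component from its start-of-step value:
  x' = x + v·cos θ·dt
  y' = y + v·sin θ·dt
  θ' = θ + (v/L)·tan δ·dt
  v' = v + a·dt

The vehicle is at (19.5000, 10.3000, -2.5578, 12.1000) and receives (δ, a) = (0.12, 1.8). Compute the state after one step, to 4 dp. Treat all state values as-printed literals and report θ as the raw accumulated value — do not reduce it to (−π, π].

x' = 19.5000 + 12.1000·cos(-2.5578)·0.05 = 18.9952
y' = 10.3000 + 12.1000·sin(-2.5578)·0.05 = 9.9665
θ' = -2.5578 + (12.1000/2.7)·tan(0.12)·0.05 = -2.5308
v' = 12.1000 + 1.8000·0.05 = 12.1900

(18.9952, 9.9665, -2.5308, 12.1900)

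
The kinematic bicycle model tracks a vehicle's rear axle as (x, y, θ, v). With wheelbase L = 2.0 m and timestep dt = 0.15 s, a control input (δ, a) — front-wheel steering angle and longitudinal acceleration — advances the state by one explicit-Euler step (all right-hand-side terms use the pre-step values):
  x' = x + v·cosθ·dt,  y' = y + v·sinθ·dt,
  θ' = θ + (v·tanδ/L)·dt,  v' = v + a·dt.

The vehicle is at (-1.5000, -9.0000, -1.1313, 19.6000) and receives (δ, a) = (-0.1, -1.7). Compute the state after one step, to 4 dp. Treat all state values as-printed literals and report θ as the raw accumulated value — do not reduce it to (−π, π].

x' = -1.5000 + 19.6000·cos(-1.1313)·0.15 = -0.2491
y' = -9.0000 + 19.6000·sin(-1.1313)·0.15 = -11.6606
θ' = -1.1313 + (19.6000/2.0)·tan(-0.1)·0.15 = -1.2788
v' = 19.6000 − 1.7000·0.15 = 19.3450

(-0.2491, -11.6606, -1.2788, 19.3450)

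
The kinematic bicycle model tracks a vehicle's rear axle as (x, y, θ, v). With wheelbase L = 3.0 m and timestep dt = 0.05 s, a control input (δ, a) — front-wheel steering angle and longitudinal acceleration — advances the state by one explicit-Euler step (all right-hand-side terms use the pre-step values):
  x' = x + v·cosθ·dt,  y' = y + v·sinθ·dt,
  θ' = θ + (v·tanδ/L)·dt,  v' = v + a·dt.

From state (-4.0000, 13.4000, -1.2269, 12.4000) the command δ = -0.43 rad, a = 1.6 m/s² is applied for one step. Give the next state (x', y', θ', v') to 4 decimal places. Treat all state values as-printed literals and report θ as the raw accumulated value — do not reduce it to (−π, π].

(-3.7910, 12.8163, -1.3217, 12.4800)

x' = -4.0000 + 12.4000·cos(-1.2269)·0.05 = -3.7910
y' = 13.4000 + 12.4000·sin(-1.2269)·0.05 = 12.8163
θ' = -1.2269 + (12.4000/3.0)·tan(-0.43)·0.05 = -1.3217
v' = 12.4000 + 1.6000·0.05 = 12.4800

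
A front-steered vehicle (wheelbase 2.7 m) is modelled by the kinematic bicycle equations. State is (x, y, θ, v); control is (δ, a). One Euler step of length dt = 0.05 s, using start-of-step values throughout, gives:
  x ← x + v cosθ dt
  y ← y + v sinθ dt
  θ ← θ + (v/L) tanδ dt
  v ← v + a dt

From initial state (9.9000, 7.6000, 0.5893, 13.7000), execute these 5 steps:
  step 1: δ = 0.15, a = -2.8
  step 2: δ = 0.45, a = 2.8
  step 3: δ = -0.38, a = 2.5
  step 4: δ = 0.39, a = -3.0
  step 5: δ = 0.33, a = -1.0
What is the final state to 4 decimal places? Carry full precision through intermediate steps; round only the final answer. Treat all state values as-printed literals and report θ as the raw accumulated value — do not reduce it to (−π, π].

after step 1 (δ=0.15, a=-2.8): (10.469461, 7.980709, 0.627644, 13.560000)
after step 2 (δ=0.45, a=2.8): (11.018243, 8.378857, 0.748944, 13.700000)
after step 3 (δ=-0.38, a=2.5): (11.519943, 8.845250, 0.647612, 13.825000)
after step 4 (δ=0.39, a=-3.0): (12.071234, 9.262269, 0.752849, 13.675000)
after step 5 (δ=0.33, a=-1.0): (12.570196, 9.729764, 0.839590, 13.625000)

(12.5702, 9.7298, 0.8396, 13.6250)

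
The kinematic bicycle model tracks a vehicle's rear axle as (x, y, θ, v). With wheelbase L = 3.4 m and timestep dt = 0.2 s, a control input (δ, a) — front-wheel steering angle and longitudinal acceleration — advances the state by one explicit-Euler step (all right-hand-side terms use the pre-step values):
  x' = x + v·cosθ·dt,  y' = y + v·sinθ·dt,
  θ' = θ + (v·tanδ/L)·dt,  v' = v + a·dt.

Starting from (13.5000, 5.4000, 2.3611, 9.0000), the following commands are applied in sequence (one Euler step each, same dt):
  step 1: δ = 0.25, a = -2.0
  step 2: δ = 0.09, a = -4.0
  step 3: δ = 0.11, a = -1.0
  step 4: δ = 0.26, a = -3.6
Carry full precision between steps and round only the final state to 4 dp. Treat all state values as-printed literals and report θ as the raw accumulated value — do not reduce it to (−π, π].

(8.2624, 9.3746, 2.7115, 6.8800)

after step 1 (δ=0.25, a=-2.0): (12.220979, 6.666533, 2.496281, 8.600000)
after step 2 (δ=0.09, a=-4.0): (10.846850, 7.701023, 2.541934, 7.800000)
after step 3 (δ=0.11, a=-1.0): (9.559026, 8.581426, 2.592609, 7.600000)
after step 4 (δ=0.26, a=-3.6): (8.262382, 9.374593, 2.711536, 6.880000)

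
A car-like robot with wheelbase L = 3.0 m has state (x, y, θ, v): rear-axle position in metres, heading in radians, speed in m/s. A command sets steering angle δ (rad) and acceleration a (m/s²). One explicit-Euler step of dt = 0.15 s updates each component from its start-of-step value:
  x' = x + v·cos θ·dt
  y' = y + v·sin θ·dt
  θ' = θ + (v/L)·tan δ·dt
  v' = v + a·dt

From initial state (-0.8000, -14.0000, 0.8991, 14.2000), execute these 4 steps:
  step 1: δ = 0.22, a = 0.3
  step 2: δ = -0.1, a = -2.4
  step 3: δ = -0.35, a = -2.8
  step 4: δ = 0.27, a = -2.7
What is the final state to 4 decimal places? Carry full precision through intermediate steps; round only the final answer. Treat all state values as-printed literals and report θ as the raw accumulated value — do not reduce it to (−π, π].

(4.2242, -7.3824, 0.9193, 13.0600)

after step 1 (δ=0.22, a=0.3): (0.525530, -12.332706, 1.057870, 14.245000)
after step 2 (δ=-0.1, a=-2.4): (1.574096, -10.470930, 0.986406, 13.885000)
after step 3 (δ=-0.35, a=-2.8): (2.723130, -8.733815, 0.732985, 13.465000)
after step 4 (δ=0.27, a=-2.7): (4.224168, -7.382418, 0.919313, 13.060000)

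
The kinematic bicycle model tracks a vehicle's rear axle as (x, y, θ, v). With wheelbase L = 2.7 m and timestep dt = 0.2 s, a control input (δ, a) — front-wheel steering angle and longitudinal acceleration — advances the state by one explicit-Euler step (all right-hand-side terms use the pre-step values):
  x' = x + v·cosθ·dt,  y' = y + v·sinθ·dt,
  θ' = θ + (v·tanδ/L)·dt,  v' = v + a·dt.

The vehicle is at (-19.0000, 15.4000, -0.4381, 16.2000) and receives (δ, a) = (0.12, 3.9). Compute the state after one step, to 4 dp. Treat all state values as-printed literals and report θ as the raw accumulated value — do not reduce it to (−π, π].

(-16.0660, 14.0255, -0.2934, 16.9800)

x' = -19.0000 + 16.2000·cos(-0.4381)·0.2 = -16.0660
y' = 15.4000 + 16.2000·sin(-0.4381)·0.2 = 14.0255
θ' = -0.4381 + (16.2000/2.7)·tan(0.12)·0.2 = -0.2934
v' = 16.2000 + 3.9000·0.2 = 16.9800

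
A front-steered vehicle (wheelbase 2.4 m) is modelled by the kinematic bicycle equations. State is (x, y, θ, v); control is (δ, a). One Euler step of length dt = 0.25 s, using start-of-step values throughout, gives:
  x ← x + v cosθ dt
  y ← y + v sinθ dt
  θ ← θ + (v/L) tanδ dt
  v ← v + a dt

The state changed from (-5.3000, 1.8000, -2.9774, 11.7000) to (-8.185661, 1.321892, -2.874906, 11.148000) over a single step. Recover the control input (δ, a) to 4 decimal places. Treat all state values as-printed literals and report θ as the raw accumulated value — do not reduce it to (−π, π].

δ = 0.0839, a = -2.2080

a = (v'−v)/dt = (-0.552000)/0.25 = -2.2080
Δθ = θ'−θ = 0.102494;  (v·dt/L) = 11.7000·0.25/2.4 = 1.218750
tan δ = Δθ·L/(v·dt) = 0.084098  →  δ = 0.0839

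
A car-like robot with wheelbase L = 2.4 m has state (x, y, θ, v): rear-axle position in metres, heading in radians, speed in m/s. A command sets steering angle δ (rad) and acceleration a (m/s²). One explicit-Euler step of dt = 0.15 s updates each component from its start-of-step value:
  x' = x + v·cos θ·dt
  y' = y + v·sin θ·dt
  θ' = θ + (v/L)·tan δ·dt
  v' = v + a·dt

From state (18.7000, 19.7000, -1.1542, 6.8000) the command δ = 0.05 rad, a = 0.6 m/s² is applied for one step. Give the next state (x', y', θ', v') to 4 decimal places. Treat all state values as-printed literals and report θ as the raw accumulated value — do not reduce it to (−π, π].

(19.1127, 18.7672, -1.1329, 6.8900)

x' = 18.7000 + 6.8000·cos(-1.1542)·0.15 = 19.1127
y' = 19.7000 + 6.8000·sin(-1.1542)·0.15 = 18.7672
θ' = -1.1542 + (6.8000/2.4)·tan(0.05)·0.15 = -1.1329
v' = 6.8000 + 0.6000·0.15 = 6.8900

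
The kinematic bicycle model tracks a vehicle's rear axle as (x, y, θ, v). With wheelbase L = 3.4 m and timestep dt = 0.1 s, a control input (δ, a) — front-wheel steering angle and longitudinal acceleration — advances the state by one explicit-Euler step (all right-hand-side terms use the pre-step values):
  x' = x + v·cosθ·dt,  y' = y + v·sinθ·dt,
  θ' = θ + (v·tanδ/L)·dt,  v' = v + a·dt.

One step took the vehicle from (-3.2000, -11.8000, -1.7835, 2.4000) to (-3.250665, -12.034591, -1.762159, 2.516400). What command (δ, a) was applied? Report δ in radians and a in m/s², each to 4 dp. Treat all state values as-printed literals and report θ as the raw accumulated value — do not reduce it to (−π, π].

a = (v'−v)/dt = (0.116400)/0.1 = 1.1640
Δθ = θ'−θ = 0.021341;  (v·dt/L) = 2.4000·0.1/3.4 = 0.070588
tan δ = Δθ·L/(v·dt) = 0.302331  →  δ = 0.2936

δ = 0.2936, a = 1.1640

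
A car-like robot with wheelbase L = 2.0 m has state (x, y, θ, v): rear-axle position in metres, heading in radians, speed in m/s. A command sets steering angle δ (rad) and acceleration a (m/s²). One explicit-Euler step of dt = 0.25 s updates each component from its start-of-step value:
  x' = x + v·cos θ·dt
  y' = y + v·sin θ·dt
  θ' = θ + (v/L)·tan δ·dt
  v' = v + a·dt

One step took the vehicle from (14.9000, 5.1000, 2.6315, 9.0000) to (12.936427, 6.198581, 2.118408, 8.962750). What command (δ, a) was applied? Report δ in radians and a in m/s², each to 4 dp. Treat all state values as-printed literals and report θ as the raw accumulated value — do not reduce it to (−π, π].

a = (v'−v)/dt = (-0.037250)/0.25 = -0.1490
Δθ = θ'−θ = -0.513092;  (v·dt/L) = 9.0000·0.25/2.0 = 1.125000
tan δ = Δθ·L/(v·dt) = -0.456082  →  δ = -0.4279

δ = -0.4279, a = -0.1490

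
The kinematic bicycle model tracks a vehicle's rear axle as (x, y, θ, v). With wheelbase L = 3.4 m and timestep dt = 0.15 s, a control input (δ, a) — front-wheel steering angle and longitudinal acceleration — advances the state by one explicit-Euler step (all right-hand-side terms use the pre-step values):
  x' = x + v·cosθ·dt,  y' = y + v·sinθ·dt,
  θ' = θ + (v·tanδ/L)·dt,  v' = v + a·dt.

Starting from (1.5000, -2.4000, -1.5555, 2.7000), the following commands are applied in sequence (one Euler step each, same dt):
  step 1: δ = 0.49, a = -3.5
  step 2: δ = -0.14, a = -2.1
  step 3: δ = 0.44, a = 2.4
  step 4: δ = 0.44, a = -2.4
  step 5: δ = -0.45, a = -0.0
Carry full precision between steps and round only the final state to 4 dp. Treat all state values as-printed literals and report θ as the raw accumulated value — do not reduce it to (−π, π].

(1.6264, -4.0157, -1.4604, 1.8600)

after step 1 (δ=0.49, a=-3.5): (1.506195, -2.804953, -1.491964, 2.175000)
after step 2 (δ=-0.14, a=-2.1): (1.531887, -3.130189, -1.505486, 1.860000)
after step 3 (δ=0.44, a=2.4): (1.550096, -3.408595, -1.466855, 2.220000)
after step 4 (δ=0.44, a=-2.4): (1.584646, -3.739797, -1.420746, 1.860000)
after step 5 (δ=-0.45, a=-0.0): (1.626353, -4.015662, -1.460385, 1.860000)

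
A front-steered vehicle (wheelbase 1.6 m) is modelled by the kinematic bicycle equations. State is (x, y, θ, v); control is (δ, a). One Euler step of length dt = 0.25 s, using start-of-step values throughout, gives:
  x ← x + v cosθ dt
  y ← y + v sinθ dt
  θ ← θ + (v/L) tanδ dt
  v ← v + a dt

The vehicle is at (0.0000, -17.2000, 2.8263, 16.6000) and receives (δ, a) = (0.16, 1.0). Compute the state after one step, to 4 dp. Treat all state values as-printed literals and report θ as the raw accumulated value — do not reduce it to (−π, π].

(-3.9454, -15.9131, 3.2449, 16.8500)

x' = 0.0000 + 16.6000·cos(2.8263)·0.25 = -3.9454
y' = -17.2000 + 16.6000·sin(2.8263)·0.25 = -15.9131
θ' = 2.8263 + (16.6000/1.6)·tan(0.16)·0.25 = 3.2449
v' = 16.6000 + 1.0000·0.25 = 16.8500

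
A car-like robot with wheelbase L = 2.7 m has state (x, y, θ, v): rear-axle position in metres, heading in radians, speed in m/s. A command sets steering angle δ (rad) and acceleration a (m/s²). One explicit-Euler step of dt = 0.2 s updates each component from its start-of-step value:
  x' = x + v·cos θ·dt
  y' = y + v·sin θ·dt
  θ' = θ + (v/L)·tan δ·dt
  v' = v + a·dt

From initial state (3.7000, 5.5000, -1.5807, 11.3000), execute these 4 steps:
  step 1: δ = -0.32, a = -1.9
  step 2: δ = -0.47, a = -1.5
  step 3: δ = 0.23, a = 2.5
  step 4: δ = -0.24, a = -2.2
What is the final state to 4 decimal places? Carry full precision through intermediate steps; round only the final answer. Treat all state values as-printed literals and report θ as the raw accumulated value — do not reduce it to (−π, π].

after step 1 (δ=-0.32, a=-1.9): (3.677618, 3.240111, -1.858085, 10.920000)
after step 2 (δ=-0.47, a=-1.5): (3.058775, 1.145621, -2.268973, 10.620000)
after step 3 (δ=0.23, a=2.5): (1.693420, -0.481396, -2.084780, 11.120000)
after step 4 (δ=-0.24, a=-2.2): (0.599990, -2.418039, -2.286354, 10.680000)

(0.6000, -2.4180, -2.2864, 10.6800)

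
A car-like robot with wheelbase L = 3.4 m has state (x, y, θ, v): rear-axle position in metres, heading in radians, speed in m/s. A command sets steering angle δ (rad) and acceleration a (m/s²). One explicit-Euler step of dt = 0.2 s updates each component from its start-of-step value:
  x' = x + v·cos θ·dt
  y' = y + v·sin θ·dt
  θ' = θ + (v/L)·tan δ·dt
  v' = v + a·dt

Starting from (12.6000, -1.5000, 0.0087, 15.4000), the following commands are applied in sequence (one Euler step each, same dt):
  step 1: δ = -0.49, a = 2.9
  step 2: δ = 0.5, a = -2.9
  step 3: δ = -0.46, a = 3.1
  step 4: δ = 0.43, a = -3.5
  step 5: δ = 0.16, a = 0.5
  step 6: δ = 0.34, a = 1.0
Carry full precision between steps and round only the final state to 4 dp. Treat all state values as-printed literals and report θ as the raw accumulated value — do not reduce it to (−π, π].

(30.6431, -3.5059, 0.4887, 15.6200)

after step 1 (δ=-0.49, a=2.9): (15.679883, -1.473204, -0.474487, 15.980000)
after step 2 (δ=0.5, a=-2.9): (18.522813, -2.933400, 0.039037, 15.400000)
after step 3 (δ=-0.46, a=3.1): (21.600466, -2.813195, -0.409781, 16.020000)
after step 4 (δ=0.43, a=-3.5): (24.539201, -4.089695, 0.022402, 15.320000)
after step 5 (δ=0.16, a=0.5): (27.602432, -4.021061, 0.167833, 15.420000)
after step 6 (δ=0.34, a=1.0): (30.643099, -3.505890, 0.488694, 15.620000)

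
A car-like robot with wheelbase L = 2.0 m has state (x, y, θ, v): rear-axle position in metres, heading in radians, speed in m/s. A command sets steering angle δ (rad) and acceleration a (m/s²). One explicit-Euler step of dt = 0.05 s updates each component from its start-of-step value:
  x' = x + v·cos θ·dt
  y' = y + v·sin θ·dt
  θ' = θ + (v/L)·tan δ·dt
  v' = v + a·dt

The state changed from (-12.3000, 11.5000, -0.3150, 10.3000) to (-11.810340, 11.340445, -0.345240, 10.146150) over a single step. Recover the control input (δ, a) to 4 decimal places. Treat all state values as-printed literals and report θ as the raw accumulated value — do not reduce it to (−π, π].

δ = -0.1169, a = -3.0770

a = (v'−v)/dt = (-0.153850)/0.05 = -3.0770
Δθ = θ'−θ = -0.030240;  (v·dt/L) = 10.3000·0.05/2.0 = 0.257500
tan δ = Δθ·L/(v·dt) = -0.117437  →  δ = -0.1169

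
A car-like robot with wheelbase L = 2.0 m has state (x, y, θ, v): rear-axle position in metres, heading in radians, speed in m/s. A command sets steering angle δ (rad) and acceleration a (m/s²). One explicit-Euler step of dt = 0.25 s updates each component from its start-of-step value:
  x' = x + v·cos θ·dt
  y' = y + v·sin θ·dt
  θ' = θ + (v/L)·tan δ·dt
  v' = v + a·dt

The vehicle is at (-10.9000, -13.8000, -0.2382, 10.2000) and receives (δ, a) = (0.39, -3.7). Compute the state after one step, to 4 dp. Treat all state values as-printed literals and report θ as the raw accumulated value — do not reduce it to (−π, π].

x' = -10.9000 + 10.2000·cos(-0.2382)·0.25 = -8.4220
y' = -13.8000 + 10.2000·sin(-0.2382)·0.25 = -14.4017
θ' = -0.2382 + (10.2000/2.0)·tan(0.39)·0.25 = 0.2859
v' = 10.2000 − 3.7000·0.25 = 9.2750

(-8.4220, -14.4017, 0.2859, 9.2750)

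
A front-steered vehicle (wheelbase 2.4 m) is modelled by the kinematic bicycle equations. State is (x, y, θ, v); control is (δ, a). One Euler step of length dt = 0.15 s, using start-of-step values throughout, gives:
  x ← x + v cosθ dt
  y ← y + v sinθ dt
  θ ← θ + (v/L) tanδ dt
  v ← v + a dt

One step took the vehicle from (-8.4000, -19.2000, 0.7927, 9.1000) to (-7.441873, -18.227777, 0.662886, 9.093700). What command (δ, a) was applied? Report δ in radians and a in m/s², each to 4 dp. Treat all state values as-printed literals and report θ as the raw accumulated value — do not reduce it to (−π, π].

δ = -0.2244, a = -0.0420

a = (v'−v)/dt = (-0.006300)/0.15 = -0.0420
Δθ = θ'−θ = -0.129814;  (v·dt/L) = 9.1000·0.15/2.4 = 0.568750
tan δ = Δθ·L/(v·dt) = -0.228244  →  δ = -0.2244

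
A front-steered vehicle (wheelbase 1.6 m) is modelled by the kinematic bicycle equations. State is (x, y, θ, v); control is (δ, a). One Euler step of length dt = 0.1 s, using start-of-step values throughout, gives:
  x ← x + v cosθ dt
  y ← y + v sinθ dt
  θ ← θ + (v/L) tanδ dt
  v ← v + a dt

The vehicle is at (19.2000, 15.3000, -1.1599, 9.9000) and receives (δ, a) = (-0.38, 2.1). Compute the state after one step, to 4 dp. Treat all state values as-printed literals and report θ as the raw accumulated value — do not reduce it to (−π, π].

x' = 19.2000 + 9.9000·cos(-1.1599)·0.1 = 19.5954
y' = 15.3000 + 9.9000·sin(-1.1599)·0.1 = 14.3924
θ' = -1.1599 + (9.9000/1.6)·tan(-0.38)·0.1 = -1.4070
v' = 9.9000 + 2.1000·0.1 = 10.1100

(19.5954, 14.3924, -1.4070, 10.1100)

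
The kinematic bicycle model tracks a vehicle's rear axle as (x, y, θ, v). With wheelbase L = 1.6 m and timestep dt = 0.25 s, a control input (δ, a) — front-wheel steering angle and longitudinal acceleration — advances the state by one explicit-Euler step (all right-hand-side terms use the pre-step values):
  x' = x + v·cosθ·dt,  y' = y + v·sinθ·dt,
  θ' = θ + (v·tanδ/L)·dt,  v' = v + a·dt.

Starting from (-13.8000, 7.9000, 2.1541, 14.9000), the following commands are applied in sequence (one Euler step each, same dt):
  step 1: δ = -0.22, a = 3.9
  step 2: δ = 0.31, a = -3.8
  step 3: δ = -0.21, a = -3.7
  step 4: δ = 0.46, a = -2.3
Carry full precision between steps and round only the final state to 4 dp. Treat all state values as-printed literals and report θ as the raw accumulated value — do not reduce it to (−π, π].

(-20.1549, 20.6876, 3.0148, 13.4250)

after step 1 (δ=-0.22, a=3.9): (-15.851672, 11.009062, 1.633486, 15.875000)
after step 2 (δ=0.31, a=-3.8): (-16.100309, 14.970016, 2.428048, 14.925000)
after step 3 (δ=-0.21, a=-3.7): (-18.921308, 17.412185, 1.930994, 14.000000)
after step 4 (δ=0.46, a=-2.3): (-20.154914, 20.687580, 3.014788, 13.425000)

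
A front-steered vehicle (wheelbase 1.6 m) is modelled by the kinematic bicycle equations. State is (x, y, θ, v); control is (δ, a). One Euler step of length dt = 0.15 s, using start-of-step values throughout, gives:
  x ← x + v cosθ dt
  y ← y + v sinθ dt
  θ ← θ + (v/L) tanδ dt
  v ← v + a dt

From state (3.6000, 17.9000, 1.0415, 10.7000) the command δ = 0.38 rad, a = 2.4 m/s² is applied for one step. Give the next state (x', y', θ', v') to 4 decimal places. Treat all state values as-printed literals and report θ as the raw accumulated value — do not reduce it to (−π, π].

x' = 3.6000 + 10.7000·cos(1.0415)·0.15 = 4.4104
y' = 17.9000 + 10.7000·sin(1.0415)·0.15 = 19.2854
θ' = 1.0415 + (10.7000/1.6)·tan(0.38)·0.15 = 1.4422
v' = 10.7000 + 2.4000·0.15 = 11.0600

(4.4104, 19.2854, 1.4422, 11.0600)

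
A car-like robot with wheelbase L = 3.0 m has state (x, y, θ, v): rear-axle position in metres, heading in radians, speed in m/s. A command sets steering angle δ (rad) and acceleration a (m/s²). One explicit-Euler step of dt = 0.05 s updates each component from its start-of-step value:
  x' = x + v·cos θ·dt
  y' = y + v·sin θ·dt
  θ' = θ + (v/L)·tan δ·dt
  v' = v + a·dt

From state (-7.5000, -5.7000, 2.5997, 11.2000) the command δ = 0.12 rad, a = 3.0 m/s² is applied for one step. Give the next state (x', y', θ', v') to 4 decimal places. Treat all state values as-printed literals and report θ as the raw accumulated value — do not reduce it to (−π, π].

x' = -7.5000 + 11.2000·cos(2.5997)·0.05 = -7.9798
y' = -5.7000 + 11.2000·sin(2.5997)·0.05 = -5.4112
θ' = 2.5997 + (11.2000/3.0)·tan(0.12)·0.05 = 2.6222
v' = 11.2000 + 3.0000·0.05 = 11.3500

(-7.9798, -5.4112, 2.6222, 11.3500)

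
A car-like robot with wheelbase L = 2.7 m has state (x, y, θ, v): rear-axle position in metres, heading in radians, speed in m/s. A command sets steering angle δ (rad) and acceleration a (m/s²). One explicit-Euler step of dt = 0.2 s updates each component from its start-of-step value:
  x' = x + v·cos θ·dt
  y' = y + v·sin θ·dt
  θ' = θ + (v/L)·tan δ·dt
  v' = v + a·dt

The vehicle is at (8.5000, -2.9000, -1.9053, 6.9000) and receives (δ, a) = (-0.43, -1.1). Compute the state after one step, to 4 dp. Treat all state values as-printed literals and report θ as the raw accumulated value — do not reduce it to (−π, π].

x' = 8.5000 + 6.9000·cos(-1.9053)·0.2 = 8.0469
y' = -2.9000 + 6.9000·sin(-1.9053)·0.2 = -4.2035
θ' = -1.9053 + (6.9000/2.7)·tan(-0.43)·0.2 = -2.1397
v' = 6.9000 − 1.1000·0.2 = 6.6800

(8.0469, -4.2035, -2.1397, 6.6800)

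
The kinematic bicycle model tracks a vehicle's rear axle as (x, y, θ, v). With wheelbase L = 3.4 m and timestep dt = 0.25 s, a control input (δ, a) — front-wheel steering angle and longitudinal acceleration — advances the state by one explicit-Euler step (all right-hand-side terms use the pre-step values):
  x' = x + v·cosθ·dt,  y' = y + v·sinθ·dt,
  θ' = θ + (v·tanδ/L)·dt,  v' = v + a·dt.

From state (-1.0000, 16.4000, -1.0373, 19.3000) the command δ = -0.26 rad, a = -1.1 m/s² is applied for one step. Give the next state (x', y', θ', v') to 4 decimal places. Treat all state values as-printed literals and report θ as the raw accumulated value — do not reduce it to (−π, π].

(1.4537, 12.2455, -1.4148, 19.0250)

x' = -1.0000 + 19.3000·cos(-1.0373)·0.25 = 1.4537
y' = 16.4000 + 19.3000·sin(-1.0373)·0.25 = 12.2455
θ' = -1.0373 + (19.3000/3.4)·tan(-0.26)·0.25 = -1.4148
v' = 19.3000 − 1.1000·0.25 = 19.0250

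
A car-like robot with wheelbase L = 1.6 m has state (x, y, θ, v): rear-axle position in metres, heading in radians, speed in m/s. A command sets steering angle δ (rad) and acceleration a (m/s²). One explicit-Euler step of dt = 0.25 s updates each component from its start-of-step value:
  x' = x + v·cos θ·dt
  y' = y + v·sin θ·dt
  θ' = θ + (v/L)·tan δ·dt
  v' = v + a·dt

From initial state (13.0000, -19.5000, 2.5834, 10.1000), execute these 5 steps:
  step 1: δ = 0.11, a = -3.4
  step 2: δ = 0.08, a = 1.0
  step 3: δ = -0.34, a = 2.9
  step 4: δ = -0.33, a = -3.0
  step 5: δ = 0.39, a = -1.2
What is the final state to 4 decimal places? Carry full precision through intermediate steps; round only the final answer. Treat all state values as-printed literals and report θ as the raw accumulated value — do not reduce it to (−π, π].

after step 1 (δ=0.11, a=-3.4): (10.858260, -18.162624, 2.757697, 9.250000)
after step 2 (δ=0.08, a=1.0): (8.714081, -17.296511, 2.873570, 9.500000)
after step 3 (δ=-0.34, a=2.9): (6.423877, -16.667550, 2.348491, 10.225000)
after step 4 (δ=-0.33, a=-3.0): (4.630312, -14.846139, 1.801254, 9.475000)
after step 5 (δ=0.39, a=-1.2): (4.089234, -12.540014, 2.409808, 9.175000)

(4.0892, -12.5400, 2.4098, 9.1750)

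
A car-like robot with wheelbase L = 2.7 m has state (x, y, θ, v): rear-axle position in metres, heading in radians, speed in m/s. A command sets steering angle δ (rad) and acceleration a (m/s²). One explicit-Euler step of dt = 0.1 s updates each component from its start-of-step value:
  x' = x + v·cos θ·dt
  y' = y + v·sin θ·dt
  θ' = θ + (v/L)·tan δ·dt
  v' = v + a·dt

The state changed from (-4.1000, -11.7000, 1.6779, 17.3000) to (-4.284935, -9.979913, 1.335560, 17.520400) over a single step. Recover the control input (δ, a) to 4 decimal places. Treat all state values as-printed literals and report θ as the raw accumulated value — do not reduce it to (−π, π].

δ = -0.4907, a = 2.2040

a = (v'−v)/dt = (0.220400)/0.1 = 2.2040
Δθ = θ'−θ = -0.342340;  (v·dt/L) = 17.3000·0.1/2.7 = 0.640741
tan δ = Δθ·L/(v·dt) = -0.534288  →  δ = -0.4907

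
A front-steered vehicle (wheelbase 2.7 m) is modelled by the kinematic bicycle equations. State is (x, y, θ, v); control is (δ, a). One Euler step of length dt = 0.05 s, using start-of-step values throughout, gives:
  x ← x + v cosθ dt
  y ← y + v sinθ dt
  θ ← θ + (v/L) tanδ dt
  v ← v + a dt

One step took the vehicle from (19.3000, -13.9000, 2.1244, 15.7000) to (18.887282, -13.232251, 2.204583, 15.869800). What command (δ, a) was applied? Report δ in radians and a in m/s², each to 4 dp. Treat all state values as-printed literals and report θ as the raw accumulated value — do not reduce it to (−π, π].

δ = 0.2691, a = 3.3960

a = (v'−v)/dt = (0.169800)/0.05 = 3.3960
Δθ = θ'−θ = 0.080183;  (v·dt/L) = 15.7000·0.05/2.7 = 0.290741
tan δ = Δθ·L/(v·dt) = 0.275789  →  δ = 0.2691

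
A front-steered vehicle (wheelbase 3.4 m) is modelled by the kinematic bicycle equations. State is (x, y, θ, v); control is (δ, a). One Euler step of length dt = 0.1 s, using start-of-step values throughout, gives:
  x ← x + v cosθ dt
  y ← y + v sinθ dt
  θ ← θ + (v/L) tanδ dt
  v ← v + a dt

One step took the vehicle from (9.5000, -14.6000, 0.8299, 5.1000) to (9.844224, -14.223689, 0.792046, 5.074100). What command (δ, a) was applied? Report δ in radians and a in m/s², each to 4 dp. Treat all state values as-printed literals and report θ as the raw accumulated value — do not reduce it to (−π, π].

a = (v'−v)/dt = (-0.025900)/0.1 = -0.2590
Δθ = θ'−θ = -0.037854;  (v·dt/L) = 5.1000·0.1/3.4 = 0.150000
tan δ = Δθ·L/(v·dt) = -0.252360  →  δ = -0.2472

δ = -0.2472, a = -0.2590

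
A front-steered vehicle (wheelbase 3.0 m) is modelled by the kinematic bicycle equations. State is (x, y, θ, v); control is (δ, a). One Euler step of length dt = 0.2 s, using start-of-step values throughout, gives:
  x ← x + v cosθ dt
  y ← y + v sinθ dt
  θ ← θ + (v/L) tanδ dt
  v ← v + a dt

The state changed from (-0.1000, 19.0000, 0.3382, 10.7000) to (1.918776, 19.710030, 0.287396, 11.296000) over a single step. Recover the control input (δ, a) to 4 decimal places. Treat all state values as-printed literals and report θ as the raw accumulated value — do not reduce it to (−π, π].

a = (v'−v)/dt = (0.596000)/0.2 = 2.9800
Δθ = θ'−θ = -0.050804;  (v·dt/L) = 10.7000·0.2/3.0 = 0.713333
tan δ = Δθ·L/(v·dt) = -0.071221  →  δ = -0.0711

δ = -0.0711, a = 2.9800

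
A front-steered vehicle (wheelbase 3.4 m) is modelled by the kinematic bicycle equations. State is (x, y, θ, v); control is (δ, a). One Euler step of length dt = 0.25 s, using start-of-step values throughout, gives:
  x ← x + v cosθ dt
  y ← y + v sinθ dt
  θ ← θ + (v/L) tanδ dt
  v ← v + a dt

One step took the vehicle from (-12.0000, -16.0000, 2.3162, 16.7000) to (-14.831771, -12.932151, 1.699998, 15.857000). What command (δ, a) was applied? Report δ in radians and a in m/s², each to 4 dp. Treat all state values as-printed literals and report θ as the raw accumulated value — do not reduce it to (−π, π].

a = (v'−v)/dt = (-0.843000)/0.25 = -3.3720
Δθ = θ'−θ = -0.616202;  (v·dt/L) = 16.7000·0.25/3.4 = 1.227941
tan δ = Δθ·L/(v·dt) = -0.501817  →  δ = -0.4651

δ = -0.4651, a = -3.3720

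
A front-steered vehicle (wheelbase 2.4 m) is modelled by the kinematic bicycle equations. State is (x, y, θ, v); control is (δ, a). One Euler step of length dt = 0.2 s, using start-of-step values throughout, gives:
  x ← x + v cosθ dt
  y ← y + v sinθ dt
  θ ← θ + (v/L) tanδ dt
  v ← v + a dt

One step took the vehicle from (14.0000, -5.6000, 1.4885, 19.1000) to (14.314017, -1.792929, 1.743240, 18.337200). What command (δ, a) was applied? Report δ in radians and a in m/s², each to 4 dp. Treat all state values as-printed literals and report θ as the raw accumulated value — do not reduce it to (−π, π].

a = (v'−v)/dt = (-0.762800)/0.2 = -3.8140
Δθ = θ'−θ = 0.254740;  (v·dt/L) = 19.1000·0.2/2.4 = 1.591667
tan δ = Δθ·L/(v·dt) = 0.160046  →  δ = 0.1587

δ = 0.1587, a = -3.8140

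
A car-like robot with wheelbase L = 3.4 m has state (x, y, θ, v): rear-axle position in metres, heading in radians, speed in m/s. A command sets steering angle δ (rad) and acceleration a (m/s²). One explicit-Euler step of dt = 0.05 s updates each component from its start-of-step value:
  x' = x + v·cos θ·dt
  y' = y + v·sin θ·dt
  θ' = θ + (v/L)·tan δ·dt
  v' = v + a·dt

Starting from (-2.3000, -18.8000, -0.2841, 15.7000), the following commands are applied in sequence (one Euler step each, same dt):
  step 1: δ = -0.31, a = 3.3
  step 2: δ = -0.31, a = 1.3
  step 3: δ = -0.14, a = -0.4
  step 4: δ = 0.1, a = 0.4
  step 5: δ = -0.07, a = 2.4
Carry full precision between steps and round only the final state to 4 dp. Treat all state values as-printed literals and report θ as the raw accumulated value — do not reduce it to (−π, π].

(1.3501, -20.3303, -0.4588, 16.0500)

after step 1 (δ=-0.31, a=3.3): (-1.546467, -19.020031, -0.358058, 15.865000)
after step 2 (δ=-0.31, a=1.3): (-0.803526, -19.298030, -0.432793, 15.930000)
after step 3 (δ=-0.14, a=-0.4): (-0.080465, -19.632088, -0.465806, 15.910000)
after step 4 (δ=0.1, a=0.4): (0.630282, -19.989382, -0.442331, 15.930000)
after step 5 (δ=-0.07, a=2.4): (1.350124, -20.330321, -0.458756, 16.050000)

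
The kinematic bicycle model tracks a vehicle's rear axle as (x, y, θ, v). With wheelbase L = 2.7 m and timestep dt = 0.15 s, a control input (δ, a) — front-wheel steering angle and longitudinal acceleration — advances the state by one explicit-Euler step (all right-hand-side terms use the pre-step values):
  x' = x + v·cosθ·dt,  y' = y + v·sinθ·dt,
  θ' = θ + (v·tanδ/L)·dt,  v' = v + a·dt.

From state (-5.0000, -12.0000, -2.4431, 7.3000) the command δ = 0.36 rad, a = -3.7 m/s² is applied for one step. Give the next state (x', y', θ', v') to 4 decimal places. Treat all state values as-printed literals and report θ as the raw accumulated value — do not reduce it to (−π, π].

(-5.8386, -12.7042, -2.2904, 6.7450)

x' = -5.0000 + 7.3000·cos(-2.4431)·0.15 = -5.8386
y' = -12.0000 + 7.3000·sin(-2.4431)·0.15 = -12.7042
θ' = -2.4431 + (7.3000/2.7)·tan(0.36)·0.15 = -2.2904
v' = 7.3000 − 3.7000·0.15 = 6.7450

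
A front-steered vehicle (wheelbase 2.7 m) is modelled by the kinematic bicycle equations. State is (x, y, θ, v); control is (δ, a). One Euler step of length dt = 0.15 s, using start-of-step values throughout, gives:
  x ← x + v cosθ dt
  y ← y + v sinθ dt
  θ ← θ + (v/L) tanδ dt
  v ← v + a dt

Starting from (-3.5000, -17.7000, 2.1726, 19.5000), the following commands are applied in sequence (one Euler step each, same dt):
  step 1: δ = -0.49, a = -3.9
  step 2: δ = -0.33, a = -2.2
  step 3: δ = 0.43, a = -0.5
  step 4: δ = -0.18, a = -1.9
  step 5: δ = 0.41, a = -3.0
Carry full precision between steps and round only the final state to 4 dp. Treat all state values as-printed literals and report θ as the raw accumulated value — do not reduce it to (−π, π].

after step 1 (δ=-0.49, a=-3.9): (-5.155931, -15.288876, 1.594763, 18.915000)
after step 2 (δ=-0.33, a=-2.2): (-5.223923, -12.452441, 1.234826, 18.585000)
after step 3 (δ=0.43, a=-0.5): (-4.304844, -9.820551, 1.708352, 18.510000)
after step 4 (δ=-0.18, a=-1.9): (-4.685565, -7.070278, 1.521227, 18.225000)
after step 5 (δ=0.41, a=-3.0): (-4.550111, -4.339886, 1.961291, 17.775000)

(-4.5501, -4.3399, 1.9613, 17.7750)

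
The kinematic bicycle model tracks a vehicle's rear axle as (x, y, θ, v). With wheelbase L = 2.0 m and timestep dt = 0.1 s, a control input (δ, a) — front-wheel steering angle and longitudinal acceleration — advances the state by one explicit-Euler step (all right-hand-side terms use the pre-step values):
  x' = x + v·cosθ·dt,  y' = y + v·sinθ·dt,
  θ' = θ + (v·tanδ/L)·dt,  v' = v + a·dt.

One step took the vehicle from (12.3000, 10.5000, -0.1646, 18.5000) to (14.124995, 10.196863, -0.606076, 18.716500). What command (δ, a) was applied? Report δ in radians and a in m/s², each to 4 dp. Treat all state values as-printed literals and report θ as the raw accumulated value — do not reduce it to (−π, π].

δ = -0.4453, a = 2.1650

a = (v'−v)/dt = (0.216500)/0.1 = 2.1650
Δθ = θ'−θ = -0.441476;  (v·dt/L) = 18.5000·0.1/2.0 = 0.925000
tan δ = Δθ·L/(v·dt) = -0.477271  →  δ = -0.4453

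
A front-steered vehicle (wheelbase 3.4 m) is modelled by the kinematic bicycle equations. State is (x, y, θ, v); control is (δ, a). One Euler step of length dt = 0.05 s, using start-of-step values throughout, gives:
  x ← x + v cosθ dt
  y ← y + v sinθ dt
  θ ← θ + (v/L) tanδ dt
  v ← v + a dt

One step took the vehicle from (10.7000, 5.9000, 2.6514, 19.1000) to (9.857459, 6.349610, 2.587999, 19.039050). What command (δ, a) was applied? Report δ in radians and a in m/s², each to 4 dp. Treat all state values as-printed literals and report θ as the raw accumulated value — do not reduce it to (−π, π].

δ = -0.2220, a = -1.2190

a = (v'−v)/dt = (-0.060950)/0.05 = -1.2190
Δθ = θ'−θ = -0.063401;  (v·dt/L) = 19.1000·0.05/3.4 = 0.280882
tan δ = Δθ·L/(v·dt) = -0.225721  →  δ = -0.2220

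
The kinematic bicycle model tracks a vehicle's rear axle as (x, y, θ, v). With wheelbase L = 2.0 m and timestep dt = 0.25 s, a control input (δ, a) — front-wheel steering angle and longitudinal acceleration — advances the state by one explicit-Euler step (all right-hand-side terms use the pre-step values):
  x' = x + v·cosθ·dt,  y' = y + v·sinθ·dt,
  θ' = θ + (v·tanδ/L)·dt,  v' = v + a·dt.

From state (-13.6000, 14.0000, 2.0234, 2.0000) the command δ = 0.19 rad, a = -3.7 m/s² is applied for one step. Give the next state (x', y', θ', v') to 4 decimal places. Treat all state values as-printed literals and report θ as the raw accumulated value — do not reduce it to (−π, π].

(-13.8187, 14.4497, 2.0715, 1.0750)

x' = -13.6000 + 2.0000·cos(2.0234)·0.25 = -13.8187
y' = 14.0000 + 2.0000·sin(2.0234)·0.25 = 14.4497
θ' = 2.0234 + (2.0000/2.0)·tan(0.19)·0.25 = 2.0715
v' = 2.0000 − 3.7000·0.25 = 1.0750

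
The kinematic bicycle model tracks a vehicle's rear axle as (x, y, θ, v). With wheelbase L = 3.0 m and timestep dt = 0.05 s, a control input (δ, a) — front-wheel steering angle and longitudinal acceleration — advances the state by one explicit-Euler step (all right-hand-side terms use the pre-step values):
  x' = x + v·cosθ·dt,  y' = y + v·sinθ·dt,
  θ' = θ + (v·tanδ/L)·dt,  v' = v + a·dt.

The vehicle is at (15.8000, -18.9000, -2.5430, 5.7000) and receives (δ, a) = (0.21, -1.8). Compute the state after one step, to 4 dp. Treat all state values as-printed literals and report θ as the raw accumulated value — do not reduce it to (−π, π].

(15.5646, -19.0606, -2.5228, 5.6100)

x' = 15.8000 + 5.7000·cos(-2.5430)·0.05 = 15.5646
y' = -18.9000 + 5.7000·sin(-2.5430)·0.05 = -19.0606
θ' = -2.5430 + (5.7000/3.0)·tan(0.21)·0.05 = -2.5228
v' = 5.7000 − 1.8000·0.05 = 5.6100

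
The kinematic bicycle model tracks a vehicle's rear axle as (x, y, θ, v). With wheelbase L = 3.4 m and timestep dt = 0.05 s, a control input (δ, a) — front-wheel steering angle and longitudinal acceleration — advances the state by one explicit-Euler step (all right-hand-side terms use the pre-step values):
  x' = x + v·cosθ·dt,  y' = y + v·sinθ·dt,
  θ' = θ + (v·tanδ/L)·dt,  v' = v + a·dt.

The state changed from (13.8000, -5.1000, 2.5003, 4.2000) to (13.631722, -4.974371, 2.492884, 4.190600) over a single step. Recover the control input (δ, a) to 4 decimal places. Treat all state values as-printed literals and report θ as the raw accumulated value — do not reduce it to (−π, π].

δ = -0.1195, a = -0.1880

a = (v'−v)/dt = (-0.009400)/0.05 = -0.1880
Δθ = θ'−θ = -0.007416;  (v·dt/L) = 4.2000·0.05/3.4 = 0.061765
tan δ = Δθ·L/(v·dt) = -0.120069  →  δ = -0.1195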